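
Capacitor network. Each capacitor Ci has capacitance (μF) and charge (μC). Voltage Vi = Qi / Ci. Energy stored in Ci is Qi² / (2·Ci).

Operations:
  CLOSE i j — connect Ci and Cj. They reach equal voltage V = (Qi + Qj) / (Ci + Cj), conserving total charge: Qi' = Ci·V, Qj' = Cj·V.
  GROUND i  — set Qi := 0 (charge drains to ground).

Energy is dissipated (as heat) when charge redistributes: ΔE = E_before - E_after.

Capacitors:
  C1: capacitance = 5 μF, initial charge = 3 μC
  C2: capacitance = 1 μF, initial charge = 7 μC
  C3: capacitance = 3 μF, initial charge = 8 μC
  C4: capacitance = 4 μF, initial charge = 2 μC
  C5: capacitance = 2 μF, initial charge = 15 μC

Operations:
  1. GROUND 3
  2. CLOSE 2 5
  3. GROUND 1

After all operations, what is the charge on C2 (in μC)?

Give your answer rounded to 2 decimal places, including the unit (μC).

Answer: 7.33 μC

Derivation:
Initial: C1(5μF, Q=3μC, V=0.60V), C2(1μF, Q=7μC, V=7.00V), C3(3μF, Q=8μC, V=2.67V), C4(4μF, Q=2μC, V=0.50V), C5(2μF, Q=15μC, V=7.50V)
Op 1: GROUND 3: Q3=0; energy lost=10.667
Op 2: CLOSE 2-5: Q_total=22.00, C_total=3.00, V=7.33; Q2=7.33, Q5=14.67; dissipated=0.083
Op 3: GROUND 1: Q1=0; energy lost=0.900
Final charges: Q1=0.00, Q2=7.33, Q3=0.00, Q4=2.00, Q5=14.67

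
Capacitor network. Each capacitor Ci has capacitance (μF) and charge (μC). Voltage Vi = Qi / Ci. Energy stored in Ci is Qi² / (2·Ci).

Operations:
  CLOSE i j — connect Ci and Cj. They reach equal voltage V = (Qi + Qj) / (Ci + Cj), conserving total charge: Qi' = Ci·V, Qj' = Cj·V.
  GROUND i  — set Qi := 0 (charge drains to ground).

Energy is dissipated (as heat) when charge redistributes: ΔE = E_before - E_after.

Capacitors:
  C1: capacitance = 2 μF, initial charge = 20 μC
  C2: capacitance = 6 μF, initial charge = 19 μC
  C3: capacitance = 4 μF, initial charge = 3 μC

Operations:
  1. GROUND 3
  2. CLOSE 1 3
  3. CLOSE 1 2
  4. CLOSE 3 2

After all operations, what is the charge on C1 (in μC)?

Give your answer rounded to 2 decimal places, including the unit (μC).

Answer: 6.42 μC

Derivation:
Initial: C1(2μF, Q=20μC, V=10.00V), C2(6μF, Q=19μC, V=3.17V), C3(4μF, Q=3μC, V=0.75V)
Op 1: GROUND 3: Q3=0; energy lost=1.125
Op 2: CLOSE 1-3: Q_total=20.00, C_total=6.00, V=3.33; Q1=6.67, Q3=13.33; dissipated=66.667
Op 3: CLOSE 1-2: Q_total=25.67, C_total=8.00, V=3.21; Q1=6.42, Q2=19.25; dissipated=0.021
Op 4: CLOSE 3-2: Q_total=32.58, C_total=10.00, V=3.26; Q3=13.03, Q2=19.55; dissipated=0.019
Final charges: Q1=6.42, Q2=19.55, Q3=13.03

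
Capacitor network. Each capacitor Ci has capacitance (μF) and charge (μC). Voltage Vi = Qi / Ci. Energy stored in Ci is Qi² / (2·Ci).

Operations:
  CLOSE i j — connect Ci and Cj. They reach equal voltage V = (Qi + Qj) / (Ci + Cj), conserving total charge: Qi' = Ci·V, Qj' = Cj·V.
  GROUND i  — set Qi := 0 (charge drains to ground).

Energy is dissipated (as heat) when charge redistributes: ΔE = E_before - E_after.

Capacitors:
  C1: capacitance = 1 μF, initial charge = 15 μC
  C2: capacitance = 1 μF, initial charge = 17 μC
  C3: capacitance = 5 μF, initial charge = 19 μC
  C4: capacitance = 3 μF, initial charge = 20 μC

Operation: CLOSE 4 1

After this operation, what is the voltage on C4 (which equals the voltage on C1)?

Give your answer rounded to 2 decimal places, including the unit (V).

Initial: C1(1μF, Q=15μC, V=15.00V), C2(1μF, Q=17μC, V=17.00V), C3(5μF, Q=19μC, V=3.80V), C4(3μF, Q=20μC, V=6.67V)
Op 1: CLOSE 4-1: Q_total=35.00, C_total=4.00, V=8.75; Q4=26.25, Q1=8.75; dissipated=26.042

Answer: 8.75 V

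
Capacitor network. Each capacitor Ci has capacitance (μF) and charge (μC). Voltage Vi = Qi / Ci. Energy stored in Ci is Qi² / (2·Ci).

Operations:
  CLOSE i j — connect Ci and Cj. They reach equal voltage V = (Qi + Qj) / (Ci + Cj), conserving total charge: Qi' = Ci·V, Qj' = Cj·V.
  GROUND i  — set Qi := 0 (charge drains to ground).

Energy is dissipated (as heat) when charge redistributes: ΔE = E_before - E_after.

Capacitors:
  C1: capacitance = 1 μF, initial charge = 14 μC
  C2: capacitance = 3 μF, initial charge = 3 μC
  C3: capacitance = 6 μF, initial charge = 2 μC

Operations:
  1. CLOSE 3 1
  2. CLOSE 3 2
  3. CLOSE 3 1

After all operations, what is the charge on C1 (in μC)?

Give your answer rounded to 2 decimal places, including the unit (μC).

Answer: 1.92 μC

Derivation:
Initial: C1(1μF, Q=14μC, V=14.00V), C2(3μF, Q=3μC, V=1.00V), C3(6μF, Q=2μC, V=0.33V)
Op 1: CLOSE 3-1: Q_total=16.00, C_total=7.00, V=2.29; Q3=13.71, Q1=2.29; dissipated=80.048
Op 2: CLOSE 3-2: Q_total=16.71, C_total=9.00, V=1.86; Q3=11.14, Q2=5.57; dissipated=1.653
Op 3: CLOSE 3-1: Q_total=13.43, C_total=7.00, V=1.92; Q3=11.51, Q1=1.92; dissipated=0.079
Final charges: Q1=1.92, Q2=5.57, Q3=11.51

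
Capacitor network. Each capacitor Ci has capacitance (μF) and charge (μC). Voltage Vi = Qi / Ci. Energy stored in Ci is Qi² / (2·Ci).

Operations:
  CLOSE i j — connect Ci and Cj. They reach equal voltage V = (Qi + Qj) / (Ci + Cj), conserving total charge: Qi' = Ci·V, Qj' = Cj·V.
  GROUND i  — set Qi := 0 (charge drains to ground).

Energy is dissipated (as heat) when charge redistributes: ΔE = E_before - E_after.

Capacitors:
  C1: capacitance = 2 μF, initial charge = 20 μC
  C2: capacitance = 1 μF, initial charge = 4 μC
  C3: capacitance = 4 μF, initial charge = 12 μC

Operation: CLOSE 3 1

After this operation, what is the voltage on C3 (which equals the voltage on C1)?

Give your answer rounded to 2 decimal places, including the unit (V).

Answer: 5.33 V

Derivation:
Initial: C1(2μF, Q=20μC, V=10.00V), C2(1μF, Q=4μC, V=4.00V), C3(4μF, Q=12μC, V=3.00V)
Op 1: CLOSE 3-1: Q_total=32.00, C_total=6.00, V=5.33; Q3=21.33, Q1=10.67; dissipated=32.667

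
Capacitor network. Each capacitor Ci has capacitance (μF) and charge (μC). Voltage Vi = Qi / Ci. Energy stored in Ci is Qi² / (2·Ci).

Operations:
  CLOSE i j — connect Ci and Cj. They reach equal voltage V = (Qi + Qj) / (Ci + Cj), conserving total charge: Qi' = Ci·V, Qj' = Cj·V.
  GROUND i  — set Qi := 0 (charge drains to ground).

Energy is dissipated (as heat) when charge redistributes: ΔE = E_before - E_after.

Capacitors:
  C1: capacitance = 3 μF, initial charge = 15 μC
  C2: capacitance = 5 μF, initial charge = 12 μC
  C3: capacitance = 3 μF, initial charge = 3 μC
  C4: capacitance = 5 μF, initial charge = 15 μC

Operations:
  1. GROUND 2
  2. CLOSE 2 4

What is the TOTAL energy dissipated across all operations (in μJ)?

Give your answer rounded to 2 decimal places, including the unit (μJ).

Initial: C1(3μF, Q=15μC, V=5.00V), C2(5μF, Q=12μC, V=2.40V), C3(3μF, Q=3μC, V=1.00V), C4(5μF, Q=15μC, V=3.00V)
Op 1: GROUND 2: Q2=0; energy lost=14.400
Op 2: CLOSE 2-4: Q_total=15.00, C_total=10.00, V=1.50; Q2=7.50, Q4=7.50; dissipated=11.250
Total dissipated: 25.650 μJ

Answer: 25.65 μJ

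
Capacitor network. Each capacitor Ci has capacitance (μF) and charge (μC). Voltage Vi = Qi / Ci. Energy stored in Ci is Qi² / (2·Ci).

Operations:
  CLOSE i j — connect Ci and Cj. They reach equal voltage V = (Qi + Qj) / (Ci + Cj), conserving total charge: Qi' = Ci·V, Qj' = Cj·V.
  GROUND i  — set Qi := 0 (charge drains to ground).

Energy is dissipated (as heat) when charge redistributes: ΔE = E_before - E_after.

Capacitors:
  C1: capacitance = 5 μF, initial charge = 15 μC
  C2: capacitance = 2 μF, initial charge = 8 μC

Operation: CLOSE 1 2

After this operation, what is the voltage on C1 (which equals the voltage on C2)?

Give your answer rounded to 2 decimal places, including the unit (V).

Answer: 3.29 V

Derivation:
Initial: C1(5μF, Q=15μC, V=3.00V), C2(2μF, Q=8μC, V=4.00V)
Op 1: CLOSE 1-2: Q_total=23.00, C_total=7.00, V=3.29; Q1=16.43, Q2=6.57; dissipated=0.714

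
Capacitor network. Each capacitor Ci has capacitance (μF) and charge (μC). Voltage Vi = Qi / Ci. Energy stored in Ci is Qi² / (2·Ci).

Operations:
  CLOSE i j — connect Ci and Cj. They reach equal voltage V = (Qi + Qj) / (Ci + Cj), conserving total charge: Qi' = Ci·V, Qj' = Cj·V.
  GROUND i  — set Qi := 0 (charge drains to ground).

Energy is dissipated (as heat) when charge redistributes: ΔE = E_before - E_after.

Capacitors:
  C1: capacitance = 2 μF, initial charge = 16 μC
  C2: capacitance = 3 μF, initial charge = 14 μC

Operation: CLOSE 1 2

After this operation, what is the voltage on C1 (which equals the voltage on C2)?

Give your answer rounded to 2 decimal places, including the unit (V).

Answer: 6.00 V

Derivation:
Initial: C1(2μF, Q=16μC, V=8.00V), C2(3μF, Q=14μC, V=4.67V)
Op 1: CLOSE 1-2: Q_total=30.00, C_total=5.00, V=6.00; Q1=12.00, Q2=18.00; dissipated=6.667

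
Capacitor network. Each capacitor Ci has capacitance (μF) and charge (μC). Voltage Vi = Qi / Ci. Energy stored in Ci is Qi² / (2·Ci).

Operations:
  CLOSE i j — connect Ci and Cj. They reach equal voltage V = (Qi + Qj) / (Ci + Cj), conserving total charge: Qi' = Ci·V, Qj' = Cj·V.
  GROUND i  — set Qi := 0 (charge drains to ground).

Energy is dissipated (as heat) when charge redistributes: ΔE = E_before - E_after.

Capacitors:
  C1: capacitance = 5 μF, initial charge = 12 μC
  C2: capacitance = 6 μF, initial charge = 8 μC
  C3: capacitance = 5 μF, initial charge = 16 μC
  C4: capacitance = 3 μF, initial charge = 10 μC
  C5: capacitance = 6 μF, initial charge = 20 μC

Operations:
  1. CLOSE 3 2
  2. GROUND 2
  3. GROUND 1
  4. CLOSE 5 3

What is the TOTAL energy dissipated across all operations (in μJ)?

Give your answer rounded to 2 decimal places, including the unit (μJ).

Answer: 35.24 μJ

Derivation:
Initial: C1(5μF, Q=12μC, V=2.40V), C2(6μF, Q=8μC, V=1.33V), C3(5μF, Q=16μC, V=3.20V), C4(3μF, Q=10μC, V=3.33V), C5(6μF, Q=20μC, V=3.33V)
Op 1: CLOSE 3-2: Q_total=24.00, C_total=11.00, V=2.18; Q3=10.91, Q2=13.09; dissipated=4.752
Op 2: GROUND 2: Q2=0; energy lost=14.281
Op 3: GROUND 1: Q1=0; energy lost=14.400
Op 4: CLOSE 5-3: Q_total=30.91, C_total=11.00, V=2.81; Q5=16.86, Q3=14.05; dissipated=1.808
Total dissipated: 35.241 μJ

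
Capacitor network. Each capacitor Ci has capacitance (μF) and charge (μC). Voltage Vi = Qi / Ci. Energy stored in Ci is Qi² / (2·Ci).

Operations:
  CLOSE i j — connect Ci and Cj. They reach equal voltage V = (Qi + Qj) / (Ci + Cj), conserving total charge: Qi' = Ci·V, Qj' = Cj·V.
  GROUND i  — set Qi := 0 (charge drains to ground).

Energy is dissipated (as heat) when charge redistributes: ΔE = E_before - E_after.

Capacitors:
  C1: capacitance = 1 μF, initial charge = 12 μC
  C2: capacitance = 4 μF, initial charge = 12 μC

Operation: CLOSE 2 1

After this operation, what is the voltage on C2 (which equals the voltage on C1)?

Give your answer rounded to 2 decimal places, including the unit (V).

Answer: 4.80 V

Derivation:
Initial: C1(1μF, Q=12μC, V=12.00V), C2(4μF, Q=12μC, V=3.00V)
Op 1: CLOSE 2-1: Q_total=24.00, C_total=5.00, V=4.80; Q2=19.20, Q1=4.80; dissipated=32.400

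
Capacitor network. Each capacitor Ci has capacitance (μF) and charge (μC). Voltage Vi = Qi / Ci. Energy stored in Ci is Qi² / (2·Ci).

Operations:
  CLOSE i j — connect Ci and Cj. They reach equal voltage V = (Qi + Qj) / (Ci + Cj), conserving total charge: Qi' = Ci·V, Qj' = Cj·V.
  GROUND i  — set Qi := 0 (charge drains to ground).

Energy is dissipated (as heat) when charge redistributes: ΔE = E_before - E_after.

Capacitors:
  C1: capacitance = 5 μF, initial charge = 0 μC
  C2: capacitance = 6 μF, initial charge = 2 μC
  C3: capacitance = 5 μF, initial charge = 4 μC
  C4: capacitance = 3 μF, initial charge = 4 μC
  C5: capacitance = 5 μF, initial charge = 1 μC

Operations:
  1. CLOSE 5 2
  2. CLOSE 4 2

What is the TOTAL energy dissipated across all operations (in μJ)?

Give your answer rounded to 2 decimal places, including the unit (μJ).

Initial: C1(5μF, Q=0μC, V=0.00V), C2(6μF, Q=2μC, V=0.33V), C3(5μF, Q=4μC, V=0.80V), C4(3μF, Q=4μC, V=1.33V), C5(5μF, Q=1μC, V=0.20V)
Op 1: CLOSE 5-2: Q_total=3.00, C_total=11.00, V=0.27; Q5=1.36, Q2=1.64; dissipated=0.024
Op 2: CLOSE 4-2: Q_total=5.64, C_total=9.00, V=0.63; Q4=1.88, Q2=3.76; dissipated=1.125
Total dissipated: 1.149 μJ

Answer: 1.15 μJ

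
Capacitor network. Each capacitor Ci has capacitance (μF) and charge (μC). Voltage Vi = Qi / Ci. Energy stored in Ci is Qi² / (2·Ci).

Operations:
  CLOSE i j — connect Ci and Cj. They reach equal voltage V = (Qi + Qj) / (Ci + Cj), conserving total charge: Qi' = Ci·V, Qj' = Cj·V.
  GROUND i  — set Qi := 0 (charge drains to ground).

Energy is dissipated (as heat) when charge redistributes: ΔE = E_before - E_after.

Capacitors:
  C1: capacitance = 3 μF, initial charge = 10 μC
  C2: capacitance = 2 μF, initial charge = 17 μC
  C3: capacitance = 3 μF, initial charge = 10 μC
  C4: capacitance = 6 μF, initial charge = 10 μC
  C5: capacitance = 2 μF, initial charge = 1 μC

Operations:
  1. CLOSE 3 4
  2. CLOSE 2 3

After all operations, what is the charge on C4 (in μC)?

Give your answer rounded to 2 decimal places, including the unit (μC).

Answer: 13.33 μC

Derivation:
Initial: C1(3μF, Q=10μC, V=3.33V), C2(2μF, Q=17μC, V=8.50V), C3(3μF, Q=10μC, V=3.33V), C4(6μF, Q=10μC, V=1.67V), C5(2μF, Q=1μC, V=0.50V)
Op 1: CLOSE 3-4: Q_total=20.00, C_total=9.00, V=2.22; Q3=6.67, Q4=13.33; dissipated=2.778
Op 2: CLOSE 2-3: Q_total=23.67, C_total=5.00, V=4.73; Q2=9.47, Q3=14.20; dissipated=23.646
Final charges: Q1=10.00, Q2=9.47, Q3=14.20, Q4=13.33, Q5=1.00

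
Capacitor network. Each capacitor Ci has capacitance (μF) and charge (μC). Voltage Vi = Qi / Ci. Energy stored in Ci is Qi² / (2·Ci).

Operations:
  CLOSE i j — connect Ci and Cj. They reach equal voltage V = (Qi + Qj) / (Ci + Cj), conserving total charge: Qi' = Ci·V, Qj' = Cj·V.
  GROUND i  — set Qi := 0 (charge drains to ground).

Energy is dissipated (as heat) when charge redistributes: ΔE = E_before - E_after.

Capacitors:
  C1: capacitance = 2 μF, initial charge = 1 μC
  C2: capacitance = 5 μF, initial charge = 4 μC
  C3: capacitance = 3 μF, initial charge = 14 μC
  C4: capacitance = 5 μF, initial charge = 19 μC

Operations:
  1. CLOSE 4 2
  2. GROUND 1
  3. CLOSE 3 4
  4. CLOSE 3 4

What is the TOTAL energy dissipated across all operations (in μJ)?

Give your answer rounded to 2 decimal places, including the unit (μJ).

Initial: C1(2μF, Q=1μC, V=0.50V), C2(5μF, Q=4μC, V=0.80V), C3(3μF, Q=14μC, V=4.67V), C4(5μF, Q=19μC, V=3.80V)
Op 1: CLOSE 4-2: Q_total=23.00, C_total=10.00, V=2.30; Q4=11.50, Q2=11.50; dissipated=11.250
Op 2: GROUND 1: Q1=0; energy lost=0.250
Op 3: CLOSE 3-4: Q_total=25.50, C_total=8.00, V=3.19; Q3=9.56, Q4=15.94; dissipated=5.251
Op 4: CLOSE 3-4: Q_total=25.50, C_total=8.00, V=3.19; Q3=9.56, Q4=15.94; dissipated=0.000
Total dissipated: 16.751 μJ

Answer: 16.75 μJ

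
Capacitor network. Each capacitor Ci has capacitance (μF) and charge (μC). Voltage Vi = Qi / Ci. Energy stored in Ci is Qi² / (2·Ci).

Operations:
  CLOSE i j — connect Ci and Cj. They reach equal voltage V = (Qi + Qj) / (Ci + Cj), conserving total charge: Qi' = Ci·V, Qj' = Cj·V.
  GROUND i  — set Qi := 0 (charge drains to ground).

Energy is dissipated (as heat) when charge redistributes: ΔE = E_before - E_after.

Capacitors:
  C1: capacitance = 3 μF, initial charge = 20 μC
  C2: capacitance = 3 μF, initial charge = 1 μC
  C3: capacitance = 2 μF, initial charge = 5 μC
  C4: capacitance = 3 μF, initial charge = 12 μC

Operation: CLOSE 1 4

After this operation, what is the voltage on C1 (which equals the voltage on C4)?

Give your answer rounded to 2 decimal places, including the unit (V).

Initial: C1(3μF, Q=20μC, V=6.67V), C2(3μF, Q=1μC, V=0.33V), C3(2μF, Q=5μC, V=2.50V), C4(3μF, Q=12μC, V=4.00V)
Op 1: CLOSE 1-4: Q_total=32.00, C_total=6.00, V=5.33; Q1=16.00, Q4=16.00; dissipated=5.333

Answer: 5.33 V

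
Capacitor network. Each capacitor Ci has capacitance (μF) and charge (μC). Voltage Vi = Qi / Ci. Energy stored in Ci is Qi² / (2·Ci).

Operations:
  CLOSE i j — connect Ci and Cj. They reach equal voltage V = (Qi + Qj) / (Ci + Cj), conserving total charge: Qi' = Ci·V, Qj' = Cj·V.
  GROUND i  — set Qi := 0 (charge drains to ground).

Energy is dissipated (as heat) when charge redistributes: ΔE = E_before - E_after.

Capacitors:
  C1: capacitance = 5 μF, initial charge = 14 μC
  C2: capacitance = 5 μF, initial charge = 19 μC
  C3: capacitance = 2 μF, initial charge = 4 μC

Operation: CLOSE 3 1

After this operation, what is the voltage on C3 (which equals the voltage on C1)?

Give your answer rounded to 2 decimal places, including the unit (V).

Answer: 2.57 V

Derivation:
Initial: C1(5μF, Q=14μC, V=2.80V), C2(5μF, Q=19μC, V=3.80V), C3(2μF, Q=4μC, V=2.00V)
Op 1: CLOSE 3-1: Q_total=18.00, C_total=7.00, V=2.57; Q3=5.14, Q1=12.86; dissipated=0.457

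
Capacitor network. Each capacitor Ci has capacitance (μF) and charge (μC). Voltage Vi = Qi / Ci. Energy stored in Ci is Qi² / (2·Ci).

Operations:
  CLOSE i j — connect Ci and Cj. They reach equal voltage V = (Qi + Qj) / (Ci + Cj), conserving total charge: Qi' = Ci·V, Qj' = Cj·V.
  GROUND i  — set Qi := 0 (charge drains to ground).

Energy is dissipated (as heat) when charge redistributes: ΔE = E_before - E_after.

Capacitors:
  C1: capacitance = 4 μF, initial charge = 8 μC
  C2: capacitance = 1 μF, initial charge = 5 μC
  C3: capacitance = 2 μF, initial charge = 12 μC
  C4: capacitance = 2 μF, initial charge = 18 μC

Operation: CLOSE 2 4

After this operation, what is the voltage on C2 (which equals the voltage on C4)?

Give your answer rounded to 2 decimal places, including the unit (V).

Initial: C1(4μF, Q=8μC, V=2.00V), C2(1μF, Q=5μC, V=5.00V), C3(2μF, Q=12μC, V=6.00V), C4(2μF, Q=18μC, V=9.00V)
Op 1: CLOSE 2-4: Q_total=23.00, C_total=3.00, V=7.67; Q2=7.67, Q4=15.33; dissipated=5.333

Answer: 7.67 V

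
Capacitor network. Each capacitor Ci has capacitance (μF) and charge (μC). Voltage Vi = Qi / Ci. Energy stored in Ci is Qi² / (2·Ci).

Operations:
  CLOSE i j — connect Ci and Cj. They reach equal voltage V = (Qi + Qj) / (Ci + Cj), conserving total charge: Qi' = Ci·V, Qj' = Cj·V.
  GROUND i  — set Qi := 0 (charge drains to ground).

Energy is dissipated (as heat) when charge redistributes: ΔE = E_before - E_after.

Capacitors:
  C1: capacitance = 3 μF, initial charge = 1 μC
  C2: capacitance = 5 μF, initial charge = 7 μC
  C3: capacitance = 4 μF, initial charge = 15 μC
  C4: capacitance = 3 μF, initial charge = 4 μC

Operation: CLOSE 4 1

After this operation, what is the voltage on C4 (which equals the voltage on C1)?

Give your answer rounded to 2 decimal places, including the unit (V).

Initial: C1(3μF, Q=1μC, V=0.33V), C2(5μF, Q=7μC, V=1.40V), C3(4μF, Q=15μC, V=3.75V), C4(3μF, Q=4μC, V=1.33V)
Op 1: CLOSE 4-1: Q_total=5.00, C_total=6.00, V=0.83; Q4=2.50, Q1=2.50; dissipated=0.750

Answer: 0.83 V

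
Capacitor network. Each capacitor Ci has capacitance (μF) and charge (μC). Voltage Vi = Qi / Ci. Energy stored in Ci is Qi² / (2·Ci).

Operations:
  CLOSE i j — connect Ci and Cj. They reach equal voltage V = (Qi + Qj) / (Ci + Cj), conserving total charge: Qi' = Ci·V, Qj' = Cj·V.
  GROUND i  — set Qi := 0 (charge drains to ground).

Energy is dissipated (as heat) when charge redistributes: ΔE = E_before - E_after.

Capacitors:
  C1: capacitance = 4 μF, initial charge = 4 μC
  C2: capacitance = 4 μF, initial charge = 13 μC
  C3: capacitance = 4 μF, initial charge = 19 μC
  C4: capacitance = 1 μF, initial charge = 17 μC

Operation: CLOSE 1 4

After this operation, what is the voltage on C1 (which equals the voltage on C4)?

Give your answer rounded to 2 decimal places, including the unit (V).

Initial: C1(4μF, Q=4μC, V=1.00V), C2(4μF, Q=13μC, V=3.25V), C3(4μF, Q=19μC, V=4.75V), C4(1μF, Q=17μC, V=17.00V)
Op 1: CLOSE 1-4: Q_total=21.00, C_total=5.00, V=4.20; Q1=16.80, Q4=4.20; dissipated=102.400

Answer: 4.20 V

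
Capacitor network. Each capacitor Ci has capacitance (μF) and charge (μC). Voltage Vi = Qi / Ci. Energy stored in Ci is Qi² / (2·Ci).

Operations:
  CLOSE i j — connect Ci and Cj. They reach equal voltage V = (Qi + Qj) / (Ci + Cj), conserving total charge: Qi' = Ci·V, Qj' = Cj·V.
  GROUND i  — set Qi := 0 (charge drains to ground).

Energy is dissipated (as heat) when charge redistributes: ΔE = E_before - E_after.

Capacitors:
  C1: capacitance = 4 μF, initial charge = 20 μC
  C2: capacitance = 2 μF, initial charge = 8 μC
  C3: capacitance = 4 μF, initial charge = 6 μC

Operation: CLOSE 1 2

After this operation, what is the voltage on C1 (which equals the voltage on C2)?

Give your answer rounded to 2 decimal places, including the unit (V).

Initial: C1(4μF, Q=20μC, V=5.00V), C2(2μF, Q=8μC, V=4.00V), C3(4μF, Q=6μC, V=1.50V)
Op 1: CLOSE 1-2: Q_total=28.00, C_total=6.00, V=4.67; Q1=18.67, Q2=9.33; dissipated=0.667

Answer: 4.67 V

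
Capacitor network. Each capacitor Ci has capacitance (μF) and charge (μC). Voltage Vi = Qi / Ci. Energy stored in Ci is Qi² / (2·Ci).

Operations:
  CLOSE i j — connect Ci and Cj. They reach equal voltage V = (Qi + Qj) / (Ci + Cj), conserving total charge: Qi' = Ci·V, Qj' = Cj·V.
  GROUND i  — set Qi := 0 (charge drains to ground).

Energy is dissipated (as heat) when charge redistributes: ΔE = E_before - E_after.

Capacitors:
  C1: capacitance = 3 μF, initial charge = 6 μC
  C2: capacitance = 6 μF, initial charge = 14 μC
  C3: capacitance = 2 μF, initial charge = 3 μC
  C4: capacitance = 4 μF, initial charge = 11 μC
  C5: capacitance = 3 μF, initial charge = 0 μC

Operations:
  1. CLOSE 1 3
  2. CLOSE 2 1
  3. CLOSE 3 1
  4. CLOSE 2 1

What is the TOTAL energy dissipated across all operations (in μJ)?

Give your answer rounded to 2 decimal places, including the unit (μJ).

Initial: C1(3μF, Q=6μC, V=2.00V), C2(6μF, Q=14μC, V=2.33V), C3(2μF, Q=3μC, V=1.50V), C4(4μF, Q=11μC, V=2.75V), C5(3μF, Q=0μC, V=0.00V)
Op 1: CLOSE 1-3: Q_total=9.00, C_total=5.00, V=1.80; Q1=5.40, Q3=3.60; dissipated=0.150
Op 2: CLOSE 2-1: Q_total=19.40, C_total=9.00, V=2.16; Q2=12.93, Q1=6.47; dissipated=0.284
Op 3: CLOSE 3-1: Q_total=10.07, C_total=5.00, V=2.01; Q3=4.03, Q1=6.04; dissipated=0.076
Op 4: CLOSE 2-1: Q_total=18.97, C_total=9.00, V=2.11; Q2=12.65, Q1=6.32; dissipated=0.020
Total dissipated: 0.531 μJ

Answer: 0.53 μJ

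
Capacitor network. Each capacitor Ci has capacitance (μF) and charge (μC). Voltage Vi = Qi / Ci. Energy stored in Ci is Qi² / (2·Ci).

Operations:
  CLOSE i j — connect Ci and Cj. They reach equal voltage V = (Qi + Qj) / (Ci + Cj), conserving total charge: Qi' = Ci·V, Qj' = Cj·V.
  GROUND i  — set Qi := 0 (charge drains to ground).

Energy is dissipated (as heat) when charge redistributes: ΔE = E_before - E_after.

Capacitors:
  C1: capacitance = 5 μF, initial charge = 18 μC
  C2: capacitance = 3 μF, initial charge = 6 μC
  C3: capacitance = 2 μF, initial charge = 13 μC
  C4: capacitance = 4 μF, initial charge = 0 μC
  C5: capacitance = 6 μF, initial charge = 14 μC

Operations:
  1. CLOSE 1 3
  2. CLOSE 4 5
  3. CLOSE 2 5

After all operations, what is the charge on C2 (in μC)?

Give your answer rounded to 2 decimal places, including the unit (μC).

Initial: C1(5μF, Q=18μC, V=3.60V), C2(3μF, Q=6μC, V=2.00V), C3(2μF, Q=13μC, V=6.50V), C4(4μF, Q=0μC, V=0.00V), C5(6μF, Q=14μC, V=2.33V)
Op 1: CLOSE 1-3: Q_total=31.00, C_total=7.00, V=4.43; Q1=22.14, Q3=8.86; dissipated=6.007
Op 2: CLOSE 4-5: Q_total=14.00, C_total=10.00, V=1.40; Q4=5.60, Q5=8.40; dissipated=6.533
Op 3: CLOSE 2-5: Q_total=14.40, C_total=9.00, V=1.60; Q2=4.80, Q5=9.60; dissipated=0.360
Final charges: Q1=22.14, Q2=4.80, Q3=8.86, Q4=5.60, Q5=9.60

Answer: 4.80 μC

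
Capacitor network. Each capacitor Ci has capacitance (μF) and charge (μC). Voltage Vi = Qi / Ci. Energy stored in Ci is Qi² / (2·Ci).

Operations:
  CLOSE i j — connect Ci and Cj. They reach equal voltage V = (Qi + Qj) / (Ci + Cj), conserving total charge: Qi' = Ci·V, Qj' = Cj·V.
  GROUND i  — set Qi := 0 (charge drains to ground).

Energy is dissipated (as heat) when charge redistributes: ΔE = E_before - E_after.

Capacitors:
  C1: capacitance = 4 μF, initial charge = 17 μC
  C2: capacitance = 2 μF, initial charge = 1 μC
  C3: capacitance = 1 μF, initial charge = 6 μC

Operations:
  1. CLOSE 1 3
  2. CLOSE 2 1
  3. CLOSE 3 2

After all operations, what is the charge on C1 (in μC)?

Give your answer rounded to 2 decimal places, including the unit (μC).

Answer: 12.93 μC

Derivation:
Initial: C1(4μF, Q=17μC, V=4.25V), C2(2μF, Q=1μC, V=0.50V), C3(1μF, Q=6μC, V=6.00V)
Op 1: CLOSE 1-3: Q_total=23.00, C_total=5.00, V=4.60; Q1=18.40, Q3=4.60; dissipated=1.225
Op 2: CLOSE 2-1: Q_total=19.40, C_total=6.00, V=3.23; Q2=6.47, Q1=12.93; dissipated=11.207
Op 3: CLOSE 3-2: Q_total=11.07, C_total=3.00, V=3.69; Q3=3.69, Q2=7.38; dissipated=0.623
Final charges: Q1=12.93, Q2=7.38, Q3=3.69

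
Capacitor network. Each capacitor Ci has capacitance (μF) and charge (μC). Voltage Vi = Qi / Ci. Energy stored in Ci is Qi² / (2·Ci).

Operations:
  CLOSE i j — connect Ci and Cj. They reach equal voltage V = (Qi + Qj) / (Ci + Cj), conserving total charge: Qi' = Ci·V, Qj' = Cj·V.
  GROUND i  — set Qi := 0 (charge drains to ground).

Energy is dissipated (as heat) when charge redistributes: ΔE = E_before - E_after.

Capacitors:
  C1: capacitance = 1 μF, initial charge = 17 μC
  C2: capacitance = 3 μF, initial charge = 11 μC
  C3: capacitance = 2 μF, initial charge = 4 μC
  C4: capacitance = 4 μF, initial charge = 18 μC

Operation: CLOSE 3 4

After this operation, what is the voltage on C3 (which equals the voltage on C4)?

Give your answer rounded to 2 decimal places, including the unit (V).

Answer: 3.67 V

Derivation:
Initial: C1(1μF, Q=17μC, V=17.00V), C2(3μF, Q=11μC, V=3.67V), C3(2μF, Q=4μC, V=2.00V), C4(4μF, Q=18μC, V=4.50V)
Op 1: CLOSE 3-4: Q_total=22.00, C_total=6.00, V=3.67; Q3=7.33, Q4=14.67; dissipated=4.167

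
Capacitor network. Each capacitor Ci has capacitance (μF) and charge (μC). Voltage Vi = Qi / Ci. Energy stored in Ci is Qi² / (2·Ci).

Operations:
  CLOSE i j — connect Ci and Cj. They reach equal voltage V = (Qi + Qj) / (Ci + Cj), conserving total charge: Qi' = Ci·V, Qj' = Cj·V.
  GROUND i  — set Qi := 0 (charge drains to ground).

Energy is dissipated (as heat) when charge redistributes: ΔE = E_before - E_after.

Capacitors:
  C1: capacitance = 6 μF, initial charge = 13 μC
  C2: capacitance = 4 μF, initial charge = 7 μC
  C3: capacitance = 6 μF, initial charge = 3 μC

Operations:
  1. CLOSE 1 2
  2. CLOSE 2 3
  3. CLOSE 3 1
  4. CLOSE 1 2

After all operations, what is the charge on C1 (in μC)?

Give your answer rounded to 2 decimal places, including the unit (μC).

Initial: C1(6μF, Q=13μC, V=2.17V), C2(4μF, Q=7μC, V=1.75V), C3(6μF, Q=3μC, V=0.50V)
Op 1: CLOSE 1-2: Q_total=20.00, C_total=10.00, V=2.00; Q1=12.00, Q2=8.00; dissipated=0.208
Op 2: CLOSE 2-3: Q_total=11.00, C_total=10.00, V=1.10; Q2=4.40, Q3=6.60; dissipated=2.700
Op 3: CLOSE 3-1: Q_total=18.60, C_total=12.00, V=1.55; Q3=9.30, Q1=9.30; dissipated=1.215
Op 4: CLOSE 1-2: Q_total=13.70, C_total=10.00, V=1.37; Q1=8.22, Q2=5.48; dissipated=0.243
Final charges: Q1=8.22, Q2=5.48, Q3=9.30

Answer: 8.22 μC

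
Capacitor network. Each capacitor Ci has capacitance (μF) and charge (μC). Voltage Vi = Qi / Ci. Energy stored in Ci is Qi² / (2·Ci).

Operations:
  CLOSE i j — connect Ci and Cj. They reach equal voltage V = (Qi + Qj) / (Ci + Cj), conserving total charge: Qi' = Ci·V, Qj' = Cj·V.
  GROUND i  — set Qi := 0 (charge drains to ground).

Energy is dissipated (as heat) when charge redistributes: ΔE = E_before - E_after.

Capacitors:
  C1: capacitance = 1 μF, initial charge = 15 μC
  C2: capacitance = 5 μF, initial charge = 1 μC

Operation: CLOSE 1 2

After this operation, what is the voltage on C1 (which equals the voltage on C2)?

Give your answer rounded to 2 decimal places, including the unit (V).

Initial: C1(1μF, Q=15μC, V=15.00V), C2(5μF, Q=1μC, V=0.20V)
Op 1: CLOSE 1-2: Q_total=16.00, C_total=6.00, V=2.67; Q1=2.67, Q2=13.33; dissipated=91.267

Answer: 2.67 V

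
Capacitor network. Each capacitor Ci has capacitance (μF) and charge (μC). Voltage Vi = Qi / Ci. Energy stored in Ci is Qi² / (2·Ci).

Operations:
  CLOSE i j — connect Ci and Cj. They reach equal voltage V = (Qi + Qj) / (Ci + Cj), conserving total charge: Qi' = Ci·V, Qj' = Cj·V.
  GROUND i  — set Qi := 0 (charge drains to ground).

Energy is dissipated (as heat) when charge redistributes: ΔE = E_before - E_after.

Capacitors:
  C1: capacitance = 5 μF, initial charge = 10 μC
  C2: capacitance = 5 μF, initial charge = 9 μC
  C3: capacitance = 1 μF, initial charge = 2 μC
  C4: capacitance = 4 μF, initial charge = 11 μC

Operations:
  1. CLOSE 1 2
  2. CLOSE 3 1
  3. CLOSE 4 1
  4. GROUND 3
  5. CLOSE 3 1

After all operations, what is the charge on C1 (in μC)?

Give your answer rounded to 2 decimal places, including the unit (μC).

Answer: 9.53 μC

Derivation:
Initial: C1(5μF, Q=10μC, V=2.00V), C2(5μF, Q=9μC, V=1.80V), C3(1μF, Q=2μC, V=2.00V), C4(4μF, Q=11μC, V=2.75V)
Op 1: CLOSE 1-2: Q_total=19.00, C_total=10.00, V=1.90; Q1=9.50, Q2=9.50; dissipated=0.050
Op 2: CLOSE 3-1: Q_total=11.50, C_total=6.00, V=1.92; Q3=1.92, Q1=9.58; dissipated=0.004
Op 3: CLOSE 4-1: Q_total=20.58, C_total=9.00, V=2.29; Q4=9.15, Q1=11.44; dissipated=0.772
Op 4: GROUND 3: Q3=0; energy lost=1.837
Op 5: CLOSE 3-1: Q_total=11.44, C_total=6.00, V=1.91; Q3=1.91, Q1=9.53; dissipated=2.179
Final charges: Q1=9.53, Q2=9.50, Q3=1.91, Q4=9.15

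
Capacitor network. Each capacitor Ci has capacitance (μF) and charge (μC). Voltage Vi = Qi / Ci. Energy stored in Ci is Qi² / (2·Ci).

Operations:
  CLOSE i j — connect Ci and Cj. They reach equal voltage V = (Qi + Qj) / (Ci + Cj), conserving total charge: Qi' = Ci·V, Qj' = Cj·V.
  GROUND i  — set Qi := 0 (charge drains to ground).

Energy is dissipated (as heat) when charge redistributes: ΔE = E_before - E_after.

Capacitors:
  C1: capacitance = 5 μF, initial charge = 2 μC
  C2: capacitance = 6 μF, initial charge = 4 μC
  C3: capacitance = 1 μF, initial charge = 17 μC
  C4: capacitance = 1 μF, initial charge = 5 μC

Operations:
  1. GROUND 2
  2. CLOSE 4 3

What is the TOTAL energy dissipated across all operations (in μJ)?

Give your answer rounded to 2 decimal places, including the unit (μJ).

Answer: 37.33 μJ

Derivation:
Initial: C1(5μF, Q=2μC, V=0.40V), C2(6μF, Q=4μC, V=0.67V), C3(1μF, Q=17μC, V=17.00V), C4(1μF, Q=5μC, V=5.00V)
Op 1: GROUND 2: Q2=0; energy lost=1.333
Op 2: CLOSE 4-3: Q_total=22.00, C_total=2.00, V=11.00; Q4=11.00, Q3=11.00; dissipated=36.000
Total dissipated: 37.333 μJ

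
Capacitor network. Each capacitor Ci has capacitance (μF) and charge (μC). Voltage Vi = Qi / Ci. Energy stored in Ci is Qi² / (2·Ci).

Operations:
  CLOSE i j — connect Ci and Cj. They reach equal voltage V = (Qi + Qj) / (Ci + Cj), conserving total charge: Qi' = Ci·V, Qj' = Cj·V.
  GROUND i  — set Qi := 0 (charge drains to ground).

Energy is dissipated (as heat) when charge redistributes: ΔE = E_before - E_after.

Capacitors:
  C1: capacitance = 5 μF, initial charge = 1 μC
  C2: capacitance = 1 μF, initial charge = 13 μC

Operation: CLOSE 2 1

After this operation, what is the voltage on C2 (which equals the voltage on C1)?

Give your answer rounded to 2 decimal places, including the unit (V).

Answer: 2.33 V

Derivation:
Initial: C1(5μF, Q=1μC, V=0.20V), C2(1μF, Q=13μC, V=13.00V)
Op 1: CLOSE 2-1: Q_total=14.00, C_total=6.00, V=2.33; Q2=2.33, Q1=11.67; dissipated=68.267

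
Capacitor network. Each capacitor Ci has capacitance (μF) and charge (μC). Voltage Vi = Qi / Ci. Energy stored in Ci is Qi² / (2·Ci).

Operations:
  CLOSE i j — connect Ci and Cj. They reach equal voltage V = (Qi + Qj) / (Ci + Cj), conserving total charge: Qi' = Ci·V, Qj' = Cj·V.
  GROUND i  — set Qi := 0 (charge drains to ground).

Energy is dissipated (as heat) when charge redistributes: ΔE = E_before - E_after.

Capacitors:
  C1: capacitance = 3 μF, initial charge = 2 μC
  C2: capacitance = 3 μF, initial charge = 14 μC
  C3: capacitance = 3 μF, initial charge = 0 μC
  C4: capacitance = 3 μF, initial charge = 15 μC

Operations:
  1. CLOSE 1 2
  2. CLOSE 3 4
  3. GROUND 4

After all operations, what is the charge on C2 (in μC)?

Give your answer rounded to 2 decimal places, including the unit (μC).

Initial: C1(3μF, Q=2μC, V=0.67V), C2(3μF, Q=14μC, V=4.67V), C3(3μF, Q=0μC, V=0.00V), C4(3μF, Q=15μC, V=5.00V)
Op 1: CLOSE 1-2: Q_total=16.00, C_total=6.00, V=2.67; Q1=8.00, Q2=8.00; dissipated=12.000
Op 2: CLOSE 3-4: Q_total=15.00, C_total=6.00, V=2.50; Q3=7.50, Q4=7.50; dissipated=18.750
Op 3: GROUND 4: Q4=0; energy lost=9.375
Final charges: Q1=8.00, Q2=8.00, Q3=7.50, Q4=0.00

Answer: 8.00 μC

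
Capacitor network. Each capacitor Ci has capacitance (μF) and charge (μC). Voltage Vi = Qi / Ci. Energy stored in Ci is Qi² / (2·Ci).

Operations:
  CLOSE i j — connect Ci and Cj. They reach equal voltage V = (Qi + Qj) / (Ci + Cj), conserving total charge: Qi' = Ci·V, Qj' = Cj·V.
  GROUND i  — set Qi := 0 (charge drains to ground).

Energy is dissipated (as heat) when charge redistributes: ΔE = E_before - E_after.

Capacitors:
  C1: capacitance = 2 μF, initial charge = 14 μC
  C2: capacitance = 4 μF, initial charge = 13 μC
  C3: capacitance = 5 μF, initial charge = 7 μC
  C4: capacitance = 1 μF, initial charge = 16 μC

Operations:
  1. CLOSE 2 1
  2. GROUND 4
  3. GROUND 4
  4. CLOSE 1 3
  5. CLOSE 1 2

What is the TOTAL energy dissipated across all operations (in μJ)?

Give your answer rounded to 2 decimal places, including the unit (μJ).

Initial: C1(2μF, Q=14μC, V=7.00V), C2(4μF, Q=13μC, V=3.25V), C3(5μF, Q=7μC, V=1.40V), C4(1μF, Q=16μC, V=16.00V)
Op 1: CLOSE 2-1: Q_total=27.00, C_total=6.00, V=4.50; Q2=18.00, Q1=9.00; dissipated=9.375
Op 2: GROUND 4: Q4=0; energy lost=128.000
Op 3: GROUND 4: Q4=0; energy lost=0.000
Op 4: CLOSE 1-3: Q_total=16.00, C_total=7.00, V=2.29; Q1=4.57, Q3=11.43; dissipated=6.864
Op 5: CLOSE 1-2: Q_total=22.57, C_total=6.00, V=3.76; Q1=7.52, Q2=15.05; dissipated=3.269
Total dissipated: 147.508 μJ

Answer: 147.51 μJ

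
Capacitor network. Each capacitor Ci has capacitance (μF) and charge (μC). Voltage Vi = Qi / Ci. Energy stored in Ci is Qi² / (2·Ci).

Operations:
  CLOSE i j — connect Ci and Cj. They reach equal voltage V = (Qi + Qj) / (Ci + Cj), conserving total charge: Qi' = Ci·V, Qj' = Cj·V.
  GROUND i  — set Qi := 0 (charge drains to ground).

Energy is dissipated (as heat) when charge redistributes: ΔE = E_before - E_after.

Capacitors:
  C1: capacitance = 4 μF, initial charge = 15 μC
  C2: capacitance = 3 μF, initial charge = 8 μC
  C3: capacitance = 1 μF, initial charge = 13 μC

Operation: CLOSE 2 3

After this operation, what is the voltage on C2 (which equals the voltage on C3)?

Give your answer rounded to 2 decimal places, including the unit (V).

Answer: 5.25 V

Derivation:
Initial: C1(4μF, Q=15μC, V=3.75V), C2(3μF, Q=8μC, V=2.67V), C3(1μF, Q=13μC, V=13.00V)
Op 1: CLOSE 2-3: Q_total=21.00, C_total=4.00, V=5.25; Q2=15.75, Q3=5.25; dissipated=40.042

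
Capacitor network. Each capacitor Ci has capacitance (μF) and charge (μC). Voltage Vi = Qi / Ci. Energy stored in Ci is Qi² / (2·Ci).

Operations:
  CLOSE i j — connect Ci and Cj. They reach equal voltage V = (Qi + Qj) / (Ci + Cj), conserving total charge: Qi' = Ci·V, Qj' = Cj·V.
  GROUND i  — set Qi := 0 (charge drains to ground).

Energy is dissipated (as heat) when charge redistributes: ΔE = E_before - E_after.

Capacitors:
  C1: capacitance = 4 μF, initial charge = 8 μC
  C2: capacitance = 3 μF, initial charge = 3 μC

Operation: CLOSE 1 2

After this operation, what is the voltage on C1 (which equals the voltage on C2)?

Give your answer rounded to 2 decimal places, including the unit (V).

Answer: 1.57 V

Derivation:
Initial: C1(4μF, Q=8μC, V=2.00V), C2(3μF, Q=3μC, V=1.00V)
Op 1: CLOSE 1-2: Q_total=11.00, C_total=7.00, V=1.57; Q1=6.29, Q2=4.71; dissipated=0.857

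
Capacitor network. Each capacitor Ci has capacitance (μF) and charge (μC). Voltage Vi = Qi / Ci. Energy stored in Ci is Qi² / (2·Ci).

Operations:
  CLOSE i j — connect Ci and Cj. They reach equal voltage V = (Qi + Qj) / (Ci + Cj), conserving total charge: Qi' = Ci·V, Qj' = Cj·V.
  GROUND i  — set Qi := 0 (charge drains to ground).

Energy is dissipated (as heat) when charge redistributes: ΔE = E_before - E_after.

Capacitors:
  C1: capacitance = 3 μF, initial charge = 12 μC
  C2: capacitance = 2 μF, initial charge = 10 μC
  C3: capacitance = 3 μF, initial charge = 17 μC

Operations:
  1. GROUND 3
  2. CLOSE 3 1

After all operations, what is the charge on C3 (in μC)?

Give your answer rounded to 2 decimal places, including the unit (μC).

Answer: 6.00 μC

Derivation:
Initial: C1(3μF, Q=12μC, V=4.00V), C2(2μF, Q=10μC, V=5.00V), C3(3μF, Q=17μC, V=5.67V)
Op 1: GROUND 3: Q3=0; energy lost=48.167
Op 2: CLOSE 3-1: Q_total=12.00, C_total=6.00, V=2.00; Q3=6.00, Q1=6.00; dissipated=12.000
Final charges: Q1=6.00, Q2=10.00, Q3=6.00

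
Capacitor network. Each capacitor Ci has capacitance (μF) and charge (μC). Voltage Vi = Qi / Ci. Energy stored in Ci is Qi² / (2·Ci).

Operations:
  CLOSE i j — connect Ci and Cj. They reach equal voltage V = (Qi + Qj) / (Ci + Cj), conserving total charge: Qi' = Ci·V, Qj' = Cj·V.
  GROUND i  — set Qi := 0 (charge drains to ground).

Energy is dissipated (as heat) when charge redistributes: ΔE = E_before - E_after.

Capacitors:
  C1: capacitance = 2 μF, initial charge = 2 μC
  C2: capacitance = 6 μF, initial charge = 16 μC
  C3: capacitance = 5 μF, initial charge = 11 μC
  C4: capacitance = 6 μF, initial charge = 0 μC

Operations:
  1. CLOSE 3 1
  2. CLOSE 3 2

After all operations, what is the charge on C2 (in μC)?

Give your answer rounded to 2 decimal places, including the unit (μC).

Answer: 13.79 μC

Derivation:
Initial: C1(2μF, Q=2μC, V=1.00V), C2(6μF, Q=16μC, V=2.67V), C3(5μF, Q=11μC, V=2.20V), C4(6μF, Q=0μC, V=0.00V)
Op 1: CLOSE 3-1: Q_total=13.00, C_total=7.00, V=1.86; Q3=9.29, Q1=3.71; dissipated=1.029
Op 2: CLOSE 3-2: Q_total=25.29, C_total=11.00, V=2.30; Q3=11.49, Q2=13.79; dissipated=0.894
Final charges: Q1=3.71, Q2=13.79, Q3=11.49, Q4=0.00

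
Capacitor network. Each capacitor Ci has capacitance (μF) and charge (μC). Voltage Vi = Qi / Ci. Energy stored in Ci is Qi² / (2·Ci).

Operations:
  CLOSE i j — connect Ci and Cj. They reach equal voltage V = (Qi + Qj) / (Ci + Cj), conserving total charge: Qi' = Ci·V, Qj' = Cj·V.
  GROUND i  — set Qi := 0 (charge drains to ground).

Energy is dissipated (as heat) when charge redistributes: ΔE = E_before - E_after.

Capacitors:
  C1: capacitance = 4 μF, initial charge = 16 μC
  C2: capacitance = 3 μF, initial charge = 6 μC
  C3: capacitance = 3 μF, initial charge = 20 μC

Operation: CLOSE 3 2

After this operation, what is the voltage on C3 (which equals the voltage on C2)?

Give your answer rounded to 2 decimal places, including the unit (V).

Answer: 4.33 V

Derivation:
Initial: C1(4μF, Q=16μC, V=4.00V), C2(3μF, Q=6μC, V=2.00V), C3(3μF, Q=20μC, V=6.67V)
Op 1: CLOSE 3-2: Q_total=26.00, C_total=6.00, V=4.33; Q3=13.00, Q2=13.00; dissipated=16.333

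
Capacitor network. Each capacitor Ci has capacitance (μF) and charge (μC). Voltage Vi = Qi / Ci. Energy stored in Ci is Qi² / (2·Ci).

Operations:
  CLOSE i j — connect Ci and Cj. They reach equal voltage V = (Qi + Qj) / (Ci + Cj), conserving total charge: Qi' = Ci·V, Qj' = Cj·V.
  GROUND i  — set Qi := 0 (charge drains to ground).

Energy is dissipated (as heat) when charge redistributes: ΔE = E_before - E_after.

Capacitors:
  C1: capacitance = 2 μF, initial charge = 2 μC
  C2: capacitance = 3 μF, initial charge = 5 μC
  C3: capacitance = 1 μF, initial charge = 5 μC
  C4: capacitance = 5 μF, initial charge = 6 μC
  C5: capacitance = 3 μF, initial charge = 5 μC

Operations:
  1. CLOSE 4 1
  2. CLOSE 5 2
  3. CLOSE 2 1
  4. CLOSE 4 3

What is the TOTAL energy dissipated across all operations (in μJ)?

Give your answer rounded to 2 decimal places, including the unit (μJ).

Answer: 6.39 μJ

Derivation:
Initial: C1(2μF, Q=2μC, V=1.00V), C2(3μF, Q=5μC, V=1.67V), C3(1μF, Q=5μC, V=5.00V), C4(5μF, Q=6μC, V=1.20V), C5(3μF, Q=5μC, V=1.67V)
Op 1: CLOSE 4-1: Q_total=8.00, C_total=7.00, V=1.14; Q4=5.71, Q1=2.29; dissipated=0.029
Op 2: CLOSE 5-2: Q_total=10.00, C_total=6.00, V=1.67; Q5=5.00, Q2=5.00; dissipated=0.000
Op 3: CLOSE 2-1: Q_total=7.29, C_total=5.00, V=1.46; Q2=4.37, Q1=2.91; dissipated=0.165
Op 4: CLOSE 4-3: Q_total=10.71, C_total=6.00, V=1.79; Q4=8.93, Q3=1.79; dissipated=6.199
Total dissipated: 6.392 μJ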